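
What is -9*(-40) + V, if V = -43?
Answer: 317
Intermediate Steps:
-9*(-40) + V = -9*(-40) - 43 = 360 - 43 = 317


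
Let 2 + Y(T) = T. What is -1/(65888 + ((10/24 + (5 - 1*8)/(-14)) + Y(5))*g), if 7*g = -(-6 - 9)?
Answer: -196/12915573 ≈ -1.5175e-5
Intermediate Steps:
Y(T) = -2 + T
g = 15/7 (g = (-(-6 - 9))/7 = (-1*(-15))/7 = (1/7)*15 = 15/7 ≈ 2.1429)
-1/(65888 + ((10/24 + (5 - 1*8)/(-14)) + Y(5))*g) = -1/(65888 + ((10/24 + (5 - 1*8)/(-14)) + (-2 + 5))*(15/7)) = -1/(65888 + ((10*(1/24) + (5 - 8)*(-1/14)) + 3)*(15/7)) = -1/(65888 + ((5/12 - 3*(-1/14)) + 3)*(15/7)) = -1/(65888 + ((5/12 + 3/14) + 3)*(15/7)) = -1/(65888 + (53/84 + 3)*(15/7)) = -1/(65888 + (305/84)*(15/7)) = -1/(65888 + 1525/196) = -1/12915573/196 = -1*196/12915573 = -196/12915573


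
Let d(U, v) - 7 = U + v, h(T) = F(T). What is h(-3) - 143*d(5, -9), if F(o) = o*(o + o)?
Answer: -411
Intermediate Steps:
F(o) = 2*o² (F(o) = o*(2*o) = 2*o²)
h(T) = 2*T²
d(U, v) = 7 + U + v (d(U, v) = 7 + (U + v) = 7 + U + v)
h(-3) - 143*d(5, -9) = 2*(-3)² - 143*(7 + 5 - 9) = 2*9 - 143*3 = 18 - 429 = -411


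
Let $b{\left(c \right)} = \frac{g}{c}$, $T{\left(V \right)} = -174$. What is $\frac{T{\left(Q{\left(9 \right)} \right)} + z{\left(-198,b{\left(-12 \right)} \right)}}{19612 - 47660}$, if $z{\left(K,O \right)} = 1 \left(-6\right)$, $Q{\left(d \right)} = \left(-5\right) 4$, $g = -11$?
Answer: $\frac{45}{7012} \approx 0.0064176$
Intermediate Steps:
$Q{\left(d \right)} = -20$
$b{\left(c \right)} = - \frac{11}{c}$
$z{\left(K,O \right)} = -6$
$\frac{T{\left(Q{\left(9 \right)} \right)} + z{\left(-198,b{\left(-12 \right)} \right)}}{19612 - 47660} = \frac{-174 - 6}{19612 - 47660} = - \frac{180}{-28048} = \left(-180\right) \left(- \frac{1}{28048}\right) = \frac{45}{7012}$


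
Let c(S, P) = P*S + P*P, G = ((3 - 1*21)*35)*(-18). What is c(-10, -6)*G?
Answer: 1088640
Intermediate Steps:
G = 11340 (G = ((3 - 21)*35)*(-18) = -18*35*(-18) = -630*(-18) = 11340)
c(S, P) = P² + P*S (c(S, P) = P*S + P² = P² + P*S)
c(-10, -6)*G = -6*(-6 - 10)*11340 = -6*(-16)*11340 = 96*11340 = 1088640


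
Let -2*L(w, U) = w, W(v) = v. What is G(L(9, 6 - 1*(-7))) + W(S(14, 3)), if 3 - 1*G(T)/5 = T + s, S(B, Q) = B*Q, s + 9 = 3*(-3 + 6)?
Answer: 159/2 ≈ 79.500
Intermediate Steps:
s = 0 (s = -9 + 3*(-3 + 6) = -9 + 3*3 = -9 + 9 = 0)
L(w, U) = -w/2
G(T) = 15 - 5*T (G(T) = 15 - 5*(T + 0) = 15 - 5*T)
G(L(9, 6 - 1*(-7))) + W(S(14, 3)) = (15 - (-5)*9/2) + 14*3 = (15 - 5*(-9/2)) + 42 = (15 + 45/2) + 42 = 75/2 + 42 = 159/2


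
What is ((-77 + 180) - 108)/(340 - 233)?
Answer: -5/107 ≈ -0.046729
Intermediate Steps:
((-77 + 180) - 108)/(340 - 233) = (103 - 108)/107 = -5*1/107 = -5/107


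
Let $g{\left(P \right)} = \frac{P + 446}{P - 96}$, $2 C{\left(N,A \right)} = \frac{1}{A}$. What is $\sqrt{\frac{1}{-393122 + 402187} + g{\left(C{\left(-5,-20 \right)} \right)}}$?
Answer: $\frac{i \sqrt{114906351155990}}{4974095} \approx 2.1551 i$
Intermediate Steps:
$C{\left(N,A \right)} = \frac{1}{2 A}$
$g{\left(P \right)} = \frac{446 + P}{-96 + P}$
$\sqrt{\frac{1}{-393122 + 402187} + g{\left(C{\left(-5,-20 \right)} \right)}} = \sqrt{\frac{1}{-393122 + 402187} + \frac{446 + \frac{1}{2 \left(-20\right)}}{-96 + \frac{1}{2 \left(-20\right)}}} = \sqrt{\frac{1}{9065} + \frac{446 + \frac{1}{2} \left(- \frac{1}{20}\right)}{-96 + \frac{1}{2} \left(- \frac{1}{20}\right)}} = \sqrt{\frac{1}{9065} + \frac{446 - \frac{1}{40}}{-96 - \frac{1}{40}}} = \sqrt{\frac{1}{9065} + \frac{1}{- \frac{3841}{40}} \cdot \frac{17839}{40}} = \sqrt{\frac{1}{9065} - \frac{17839}{3841}} = \sqrt{- \frac{161706694}{34818665}} = \frac{i \sqrt{114906351155990}}{4974095}$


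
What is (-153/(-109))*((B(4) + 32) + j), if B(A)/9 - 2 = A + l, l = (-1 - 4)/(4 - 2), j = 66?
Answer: 39627/218 ≈ 181.78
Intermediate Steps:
l = -5/2 ≈ -2.5000
B(A) = -9/2 + 9*A (B(A) = 18 + 9*(A - 5/2) = 18 + 9*(-5/2 + A) = 18 + (-45/2 + 9*A) = -9/2 + 9*A)
(-153/(-109))*((B(4) + 32) + j) = (-153/(-109))*(((-9/2 + 9*4) + 32) + 66) = (-153*(-1/109))*(((-9/2 + 36) + 32) + 66) = 153*((63/2 + 32) + 66)/109 = 153*(127/2 + 66)/109 = (153/109)*(259/2) = 39627/218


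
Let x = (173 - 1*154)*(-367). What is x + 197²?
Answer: 31836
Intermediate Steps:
x = -6973 (x = (173 - 154)*(-367) = 19*(-367) = -6973)
x + 197² = -6973 + 197² = -6973 + 38809 = 31836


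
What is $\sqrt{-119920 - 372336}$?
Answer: $4 i \sqrt{30766} \approx 701.61 i$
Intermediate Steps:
$\sqrt{-119920 - 372336} = \sqrt{-492256} = 4 i \sqrt{30766}$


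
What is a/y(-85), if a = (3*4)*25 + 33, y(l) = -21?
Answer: -111/7 ≈ -15.857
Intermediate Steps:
a = 333 (a = 12*25 + 33 = 300 + 33 = 333)
a/y(-85) = 333/(-21) = 333*(-1/21) = -111/7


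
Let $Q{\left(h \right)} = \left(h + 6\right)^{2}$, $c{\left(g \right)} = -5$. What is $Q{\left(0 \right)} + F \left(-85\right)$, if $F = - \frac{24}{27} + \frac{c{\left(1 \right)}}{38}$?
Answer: $\frac{41977}{342} \approx 122.74$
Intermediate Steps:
$F = - \frac{349}{342}$ ($F = - \frac{24}{27} - \frac{5}{38} = \left(-24\right) \frac{1}{27} - \frac{5}{38} = - \frac{8}{9} - \frac{5}{38} = - \frac{349}{342} \approx -1.0205$)
$Q{\left(h \right)} = \left(6 + h\right)^{2}$
$Q{\left(0 \right)} + F \left(-85\right) = \left(6 + 0\right)^{2} - - \frac{29665}{342} = 6^{2} + \frac{29665}{342} = 36 + \frac{29665}{342} = \frac{41977}{342}$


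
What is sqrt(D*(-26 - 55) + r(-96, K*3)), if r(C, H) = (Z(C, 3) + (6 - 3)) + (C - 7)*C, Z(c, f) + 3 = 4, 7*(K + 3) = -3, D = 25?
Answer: sqrt(7867) ≈ 88.696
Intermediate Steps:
K = -24/7 (K = -3 + (1/7)*(-3) = -3 - 3/7 = -24/7 ≈ -3.4286)
Z(c, f) = 1 (Z(c, f) = -3 + 4 = 1)
r(C, H) = 4 + C*(-7 + C) (r(C, H) = (1 + (6 - 3)) + (C - 7)*C = (1 + 3) + (-7 + C)*C = 4 + C*(-7 + C))
sqrt(D*(-26 - 55) + r(-96, K*3)) = sqrt(25*(-26 - 55) + (4 + (-96)**2 - 7*(-96))) = sqrt(25*(-81) + (4 + 9216 + 672)) = sqrt(-2025 + 9892) = sqrt(7867)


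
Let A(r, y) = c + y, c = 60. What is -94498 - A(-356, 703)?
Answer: -95261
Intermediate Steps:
A(r, y) = 60 + y
-94498 - A(-356, 703) = -94498 - (60 + 703) = -94498 - 1*763 = -94498 - 763 = -95261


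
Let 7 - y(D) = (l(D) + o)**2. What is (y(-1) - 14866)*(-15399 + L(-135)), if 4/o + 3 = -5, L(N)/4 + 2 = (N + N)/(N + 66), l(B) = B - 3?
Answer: 21069077517/92 ≈ 2.2901e+8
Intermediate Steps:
l(B) = -3 + B
L(N) = -8 + 8*N/(66 + N) (L(N) = -8 + 4*((N + N)/(N + 66)) = -8 + 4*((2*N)/(66 + N)) = -8 + 4*(2*N/(66 + N)) = -8 + 8*N/(66 + N))
o = -1/2 (o = 4/(-3 - 5) = 4/(-8) = 4*(-1/8) = -1/2 ≈ -0.50000)
y(D) = 7 - (-7/2 + D)**2 (y(D) = 7 - ((-3 + D) - 1/2)**2 = 7 - (-7/2 + D)**2)
(y(-1) - 14866)*(-15399 + L(-135)) = ((7 - (-7 + 2*(-1))**2/4) - 14866)*(-15399 - 528/(66 - 135)) = ((7 - (-7 - 2)**2/4) - 14866)*(-15399 - 528/(-69)) = ((7 - 1/4*(-9)**2) - 14866)*(-15399 - 528*(-1/69)) = ((7 - 1/4*81) - 14866)*(-15399 + 176/23) = ((7 - 81/4) - 14866)*(-354001/23) = (-53/4 - 14866)*(-354001/23) = -59517/4*(-354001/23) = 21069077517/92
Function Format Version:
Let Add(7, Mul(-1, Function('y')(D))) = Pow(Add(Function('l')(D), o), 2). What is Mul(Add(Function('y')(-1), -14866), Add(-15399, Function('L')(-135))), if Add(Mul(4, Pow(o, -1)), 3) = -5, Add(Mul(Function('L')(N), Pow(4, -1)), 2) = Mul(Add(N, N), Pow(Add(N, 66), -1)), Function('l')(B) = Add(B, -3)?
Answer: Rational(21069077517, 92) ≈ 2.2901e+8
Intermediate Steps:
Function('l')(B) = Add(-3, B)
Function('L')(N) = Add(-8, Mul(8, N, Pow(Add(66, N), -1))) (Function('L')(N) = Add(-8, Mul(4, Mul(Add(N, N), Pow(Add(N, 66), -1)))) = Add(-8, Mul(4, Mul(Mul(2, N), Pow(Add(66, N), -1)))) = Add(-8, Mul(4, Mul(2, N, Pow(Add(66, N), -1)))) = Add(-8, Mul(8, N, Pow(Add(66, N), -1))))
o = Rational(-1, 2) (o = Mul(4, Pow(Add(-3, -5), -1)) = Mul(4, Pow(-8, -1)) = Mul(4, Rational(-1, 8)) = Rational(-1, 2) ≈ -0.50000)
Function('y')(D) = Add(7, Mul(-1, Pow(Add(Rational(-7, 2), D), 2))) (Function('y')(D) = Add(7, Mul(-1, Pow(Add(Add(-3, D), Rational(-1, 2)), 2))) = Add(7, Mul(-1, Pow(Add(Rational(-7, 2), D), 2))))
Mul(Add(Function('y')(-1), -14866), Add(-15399, Function('L')(-135))) = Mul(Add(Add(7, Mul(Rational(-1, 4), Pow(Add(-7, Mul(2, -1)), 2))), -14866), Add(-15399, Mul(-528, Pow(Add(66, -135), -1)))) = Mul(Add(Add(7, Mul(Rational(-1, 4), Pow(Add(-7, -2), 2))), -14866), Add(-15399, Mul(-528, Pow(-69, -1)))) = Mul(Add(Add(7, Mul(Rational(-1, 4), Pow(-9, 2))), -14866), Add(-15399, Mul(-528, Rational(-1, 69)))) = Mul(Add(Add(7, Mul(Rational(-1, 4), 81)), -14866), Add(-15399, Rational(176, 23))) = Mul(Add(Add(7, Rational(-81, 4)), -14866), Rational(-354001, 23)) = Mul(Add(Rational(-53, 4), -14866), Rational(-354001, 23)) = Mul(Rational(-59517, 4), Rational(-354001, 23)) = Rational(21069077517, 92)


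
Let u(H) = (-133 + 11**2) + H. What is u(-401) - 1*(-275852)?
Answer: 275439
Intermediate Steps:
u(H) = -12 + H (u(H) = (-133 + 121) + H = -12 + H)
u(-401) - 1*(-275852) = (-12 - 401) - 1*(-275852) = -413 + 275852 = 275439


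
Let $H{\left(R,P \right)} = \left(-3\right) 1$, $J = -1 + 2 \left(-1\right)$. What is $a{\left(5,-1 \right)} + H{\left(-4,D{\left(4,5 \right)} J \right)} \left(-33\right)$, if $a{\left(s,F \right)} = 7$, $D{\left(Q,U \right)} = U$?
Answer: $106$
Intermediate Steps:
$J = -3$ ($J = -1 - 2 = -3$)
$H{\left(R,P \right)} = -3$
$a{\left(5,-1 \right)} + H{\left(-4,D{\left(4,5 \right)} J \right)} \left(-33\right) = 7 - -99 = 7 + 99 = 106$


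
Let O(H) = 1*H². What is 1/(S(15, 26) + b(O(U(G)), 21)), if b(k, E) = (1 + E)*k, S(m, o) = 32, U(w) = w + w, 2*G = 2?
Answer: 1/120 ≈ 0.0083333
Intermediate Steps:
G = 1 (G = (½)*2 = 1)
U(w) = 2*w
O(H) = H²
b(k, E) = k*(1 + E)
1/(S(15, 26) + b(O(U(G)), 21)) = 1/(32 + (2*1)²*(1 + 21)) = 1/(32 + 2²*22) = 1/(32 + 4*22) = 1/(32 + 88) = 1/120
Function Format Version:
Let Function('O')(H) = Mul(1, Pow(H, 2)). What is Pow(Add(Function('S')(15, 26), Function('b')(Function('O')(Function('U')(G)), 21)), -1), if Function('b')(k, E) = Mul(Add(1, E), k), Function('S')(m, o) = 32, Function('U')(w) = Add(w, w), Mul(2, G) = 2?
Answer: Rational(1, 120) ≈ 0.0083333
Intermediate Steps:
G = 1 (G = Mul(Rational(1, 2), 2) = 1)
Function('U')(w) = Mul(2, w)
Function('O')(H) = Pow(H, 2)
Function('b')(k, E) = Mul(k, Add(1, E))
Pow(Add(Function('S')(15, 26), Function('b')(Function('O')(Function('U')(G)), 21)), -1) = Pow(Add(32, Mul(Pow(Mul(2, 1), 2), Add(1, 21))), -1) = Pow(Add(32, Mul(Pow(2, 2), 22)), -1) = Pow(Add(32, Mul(4, 22)), -1) = Pow(Add(32, 88), -1) = Pow(120, -1) = Rational(1, 120)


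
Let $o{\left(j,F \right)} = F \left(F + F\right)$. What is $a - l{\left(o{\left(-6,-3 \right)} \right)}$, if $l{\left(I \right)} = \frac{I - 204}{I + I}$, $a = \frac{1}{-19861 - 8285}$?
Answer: $\frac{72710}{14073} \approx 5.1666$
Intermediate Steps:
$o{\left(j,F \right)} = 2 F^{2}$ ($o{\left(j,F \right)} = F 2 F = 2 F^{2}$)
$a = - \frac{1}{28146}$ ($a = \frac{1}{-28146} = - \frac{1}{28146} \approx -3.5529 \cdot 10^{-5}$)
$l{\left(I \right)} = \frac{-204 + I}{2 I}$
$a - l{\left(o{\left(-6,-3 \right)} \right)} = - \frac{1}{28146} - \frac{-204 + 2 \left(-3\right)^{2}}{2 \cdot 2 \left(-3\right)^{2}} = - \frac{1}{28146} - \frac{-204 + 2 \cdot 9}{2 \cdot 2 \cdot 9} = - \frac{1}{28146} - \frac{-204 + 18}{2 \cdot 18} = - \frac{1}{28146} - \frac{1}{2} \cdot \frac{1}{18} \left(-186\right) = - \frac{1}{28146} - - \frac{31}{6} = - \frac{1}{28146} + \frac{31}{6} = \frac{72710}{14073}$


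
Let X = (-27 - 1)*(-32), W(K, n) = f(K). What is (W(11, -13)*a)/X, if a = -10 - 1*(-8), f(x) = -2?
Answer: 1/224 ≈ 0.0044643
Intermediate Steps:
W(K, n) = -2
a = -2 (a = -10 + 8 = -2)
X = 896 (X = -28*(-32) = 896)
(W(11, -13)*a)/X = -2*(-2)/896 = 4*(1/896) = 1/224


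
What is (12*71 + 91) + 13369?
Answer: 14312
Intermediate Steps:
(12*71 + 91) + 13369 = (852 + 91) + 13369 = 943 + 13369 = 14312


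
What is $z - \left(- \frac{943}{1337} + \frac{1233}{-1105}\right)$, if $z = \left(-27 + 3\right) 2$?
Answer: $- \frac{68223944}{1477385} \approx -46.179$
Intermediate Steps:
$z = -48$ ($z = \left(-24\right) 2 = -48$)
$z - \left(- \frac{943}{1337} + \frac{1233}{-1105}\right) = -48 - \left(- \frac{943}{1337} + \frac{1233}{-1105}\right) = -48 - \left(\left(-943\right) \frac{1}{1337} + 1233 \left(- \frac{1}{1105}\right)\right) = -48 - \left(- \frac{943}{1337} - \frac{1233}{1105}\right) = -48 - - \frac{2690536}{1477385} = -48 + \frac{2690536}{1477385} = - \frac{68223944}{1477385}$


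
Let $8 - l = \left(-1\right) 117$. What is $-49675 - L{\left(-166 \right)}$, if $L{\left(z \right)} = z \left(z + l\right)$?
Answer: $-56481$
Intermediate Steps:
$l = 125$ ($l = 8 - \left(-1\right) 117 = 8 - -117 = 8 + 117 = 125$)
$L{\left(z \right)} = z \left(125 + z\right)$ ($L{\left(z \right)} = z \left(z + 125\right) = z \left(125 + z\right)$)
$-49675 - L{\left(-166 \right)} = -49675 - - 166 \left(125 - 166\right) = -49675 - \left(-166\right) \left(-41\right) = -49675 - 6806 = -56481$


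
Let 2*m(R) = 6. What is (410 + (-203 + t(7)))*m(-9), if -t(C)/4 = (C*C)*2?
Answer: -555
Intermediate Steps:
t(C) = -8*C² (t(C) = -4*C*C*2 = -4*C²*2 = -8*C²)
m(R) = 3 (m(R) = (½)*6 = 3)
(410 + (-203 + t(7)))*m(-9) = (410 + (-203 - 8*7²))*3 = (410 + (-203 - 8*49))*3 = (410 + (-203 - 392))*3 = (410 - 595)*3 = -185*3 = -555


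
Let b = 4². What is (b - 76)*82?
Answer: -4920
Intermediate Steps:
b = 16
(b - 76)*82 = (16 - 76)*82 = -60*82 = -4920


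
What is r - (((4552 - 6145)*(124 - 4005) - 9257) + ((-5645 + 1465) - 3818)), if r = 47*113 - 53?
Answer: -6159920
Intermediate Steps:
r = 5258 (r = 5311 - 53 = 5258)
r - (((4552 - 6145)*(124 - 4005) - 9257) + ((-5645 + 1465) - 3818)) = 5258 - (((4552 - 6145)*(124 - 4005) - 9257) + ((-5645 + 1465) - 3818)) = 5258 - ((-1593*(-3881) - 9257) + (-4180 - 3818)) = 5258 - ((6182433 - 9257) - 7998) = 5258 - (6173176 - 7998) = 5258 - 1*6165178 = 5258 - 6165178 = -6159920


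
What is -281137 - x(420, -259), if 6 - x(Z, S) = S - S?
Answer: -281143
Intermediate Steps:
x(Z, S) = 6 (x(Z, S) = 6 - (S - S) = 6 - 1*0 = 6 + 0 = 6)
-281137 - x(420, -259) = -281137 - 1*6 = -281137 - 6 = -281143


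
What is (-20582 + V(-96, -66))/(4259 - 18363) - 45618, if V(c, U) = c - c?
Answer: -7846045/172 ≈ -45617.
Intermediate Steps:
V(c, U) = 0
(-20582 + V(-96, -66))/(4259 - 18363) - 45618 = (-20582 + 0)/(4259 - 18363) - 45618 = -20582/(-14104) - 45618 = -20582*(-1/14104) - 45618 = 251/172 - 45618 = -7846045/172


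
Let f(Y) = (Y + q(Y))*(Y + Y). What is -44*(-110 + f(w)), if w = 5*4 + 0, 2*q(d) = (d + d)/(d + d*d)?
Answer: -639320/21 ≈ -30444.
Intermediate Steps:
q(d) = d/(d + d²) (q(d) = ((d + d)/(d + d*d))/2 = ((2*d)/(d + d²))/2 = (2*d/(d + d²))/2 = d/(d + d²))
w = 20 (w = 20 + 0 = 20)
f(Y) = 2*Y*(Y + 1/(1 + Y)) (f(Y) = (Y + 1/(1 + Y))*(Y + Y) = (Y + 1/(1 + Y))*(2*Y) = 2*Y*(Y + 1/(1 + Y)))
-44*(-110 + f(w)) = -44*(-110 + 2*20*(1 + 20*(1 + 20))/(1 + 20)) = -44*(-110 + 2*20*(1 + 20*21)/21) = -44*(-110 + 2*20*(1/21)*(1 + 420)) = -44*(-110 + 2*20*(1/21)*421) = -44*(-110 + 16840/21) = -44*14530/21 = -639320/21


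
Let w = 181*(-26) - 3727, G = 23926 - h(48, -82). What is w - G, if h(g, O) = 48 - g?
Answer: -32359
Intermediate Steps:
G = 23926 (G = 23926 - (48 - 1*48) = 23926 - (48 - 48) = 23926 - 1*0 = 23926 + 0 = 23926)
w = -8433 (w = -4706 - 3727 = -8433)
w - G = -8433 - 1*23926 = -8433 - 23926 = -32359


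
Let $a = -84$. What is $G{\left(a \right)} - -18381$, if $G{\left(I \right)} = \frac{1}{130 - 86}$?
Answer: $\frac{808765}{44} \approx 18381.0$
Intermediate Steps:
$G{\left(I \right)} = \frac{1}{44}$
$G{\left(a \right)} - -18381 = \frac{1}{44} - -18381 = \frac{1}{44} + 18381 = \frac{808765}{44}$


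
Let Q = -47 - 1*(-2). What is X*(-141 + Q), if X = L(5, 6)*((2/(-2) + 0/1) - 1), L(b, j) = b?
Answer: 1860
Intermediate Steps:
Q = -45 (Q = -47 + 2 = -45)
X = -10 (X = 5*((2/(-2) + 0/1) - 1) = 5*((2*(-½) + 0*1) - 1) = 5*((-1 + 0) - 1) = 5*(-1 - 1) = 5*(-2) = -10)
X*(-141 + Q) = -10*(-141 - 45) = -10*(-186) = 1860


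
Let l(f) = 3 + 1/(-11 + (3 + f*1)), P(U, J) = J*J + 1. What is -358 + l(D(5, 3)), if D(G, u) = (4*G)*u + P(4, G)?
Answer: -27689/78 ≈ -354.99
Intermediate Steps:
P(U, J) = 1 + J² (P(U, J) = J² + 1 = 1 + J²)
D(G, u) = 1 + G² + 4*G*u (D(G, u) = (4*G)*u + (1 + G²) = 4*G*u + (1 + G²) = 1 + G² + 4*G*u)
l(f) = 3 + 1/(-8 + f) (l(f) = 3 + 1/(-11 + (3 + f)) = 3 + 1/(-8 + f))
-358 + l(D(5, 3)) = -358 + (-23 + 3*(1 + 5² + 4*5*3))/(-8 + (1 + 5² + 4*5*3)) = -358 + (-23 + 3*(1 + 25 + 60))/(-8 + (1 + 25 + 60)) = -358 + (-23 + 3*86)/(-8 + 86) = -358 + (-23 + 258)/78 = -358 + (1/78)*235 = -358 + 235/78 = -27689/78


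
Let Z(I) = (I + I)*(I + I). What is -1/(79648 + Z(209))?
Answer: -1/254372 ≈ -3.9313e-6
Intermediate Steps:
Z(I) = 4*I² (Z(I) = (2*I)*(2*I) = 4*I²)
-1/(79648 + Z(209)) = -1/(79648 + 4*209²) = -1/(79648 + 4*43681) = -1/(79648 + 174724) = -1/254372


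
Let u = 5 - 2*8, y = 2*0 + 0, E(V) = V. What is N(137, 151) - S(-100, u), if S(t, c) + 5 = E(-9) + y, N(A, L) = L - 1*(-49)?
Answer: 214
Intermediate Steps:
N(A, L) = 49 + L (N(A, L) = L + 49 = 49 + L)
y = 0 (y = 0 + 0 = 0)
u = -11 (u = 5 - 16 = -11)
S(t, c) = -14 (S(t, c) = -5 + (-9 + 0) = -5 - 9 = -14)
N(137, 151) - S(-100, u) = (49 + 151) - 1*(-14) = 200 + 14 = 214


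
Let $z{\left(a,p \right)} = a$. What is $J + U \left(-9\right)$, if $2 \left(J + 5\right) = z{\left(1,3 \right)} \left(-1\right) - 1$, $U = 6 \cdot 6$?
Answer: $-330$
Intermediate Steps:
$U = 36$
$J = -6$ ($J = -5 + \frac{1 \left(-1\right) - 1}{2} = -5 + \frac{-1 - 1}{2} = -5 + \frac{1}{2} \left(-2\right) = -5 - 1 = -6$)
$J + U \left(-9\right) = -6 + 36 \left(-9\right) = -6 - 324 = -330$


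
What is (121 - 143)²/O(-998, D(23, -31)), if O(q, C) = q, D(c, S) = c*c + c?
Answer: -242/499 ≈ -0.48497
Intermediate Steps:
D(c, S) = c + c² (D(c, S) = c² + c = c + c²)
(121 - 143)²/O(-998, D(23, -31)) = (121 - 143)²/(-998) = (-22)²*(-1/998) = 484*(-1/998) = -242/499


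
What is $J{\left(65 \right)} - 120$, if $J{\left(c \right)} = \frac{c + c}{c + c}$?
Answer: $-119$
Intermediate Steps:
$J{\left(c \right)} = 1$ ($J{\left(c \right)} = \frac{2 c}{2 c} = 2 c \frac{1}{2 c} = 1$)
$J{\left(65 \right)} - 120 = 1 - 120 = -119$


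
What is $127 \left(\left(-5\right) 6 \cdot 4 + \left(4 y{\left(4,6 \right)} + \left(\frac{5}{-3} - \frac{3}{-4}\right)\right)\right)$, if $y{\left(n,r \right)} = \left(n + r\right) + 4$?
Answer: $- \frac{98933}{12} \approx -8244.4$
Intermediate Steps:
$y{\left(n,r \right)} = 4 + n + r$
$127 \left(\left(-5\right) 6 \cdot 4 + \left(4 y{\left(4,6 \right)} + \left(\frac{5}{-3} - \frac{3}{-4}\right)\right)\right) = 127 \left(\left(-5\right) 6 \cdot 4 + \left(4 \left(4 + 4 + 6\right) + \left(\frac{5}{-3} - \frac{3}{-4}\right)\right)\right) = 127 \left(\left(-30\right) 4 + \left(4 \cdot 14 + \left(5 \left(- \frac{1}{3}\right) - - \frac{3}{4}\right)\right)\right) = 127 \left(-120 + \left(56 + \left(- \frac{5}{3} + \frac{3}{4}\right)\right)\right) = 127 \left(-120 + \left(56 - \frac{11}{12}\right)\right) = 127 \left(-120 + \frac{661}{12}\right) = 127 \left(- \frac{779}{12}\right) = - \frac{98933}{12}$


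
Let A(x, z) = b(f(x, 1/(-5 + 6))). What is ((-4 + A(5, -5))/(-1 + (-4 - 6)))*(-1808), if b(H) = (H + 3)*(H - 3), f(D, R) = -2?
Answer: -16272/11 ≈ -1479.3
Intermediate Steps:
b(H) = (-3 + H)*(3 + H) (b(H) = (3 + H)*(-3 + H) = (-3 + H)*(3 + H))
A(x, z) = -5 (A(x, z) = -9 + (-2)² = -9 + 4 = -5)
((-4 + A(5, -5))/(-1 + (-4 - 6)))*(-1808) = ((-4 - 5)/(-1 + (-4 - 6)))*(-1808) = -9/(-1 - 10)*(-1808) = -9/(-11)*(-1808) = -9*(-1/11)*(-1808) = (9/11)*(-1808) = -16272/11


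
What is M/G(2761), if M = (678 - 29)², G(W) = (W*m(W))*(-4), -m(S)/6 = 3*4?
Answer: 38291/72288 ≈ 0.52970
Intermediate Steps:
m(S) = -72 (m(S) = -18*4 = -6*12 = -72)
G(W) = 288*W (G(W) = (W*(-72))*(-4) = -72*W*(-4) = 288*W)
M = 421201 (M = 649² = 421201)
M/G(2761) = 421201/((288*2761)) = 421201/795168 = 421201*(1/795168) = 38291/72288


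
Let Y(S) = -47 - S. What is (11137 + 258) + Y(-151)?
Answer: 11499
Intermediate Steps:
(11137 + 258) + Y(-151) = (11137 + 258) + (-47 - 1*(-151)) = 11395 + (-47 + 151) = 11395 + 104 = 11499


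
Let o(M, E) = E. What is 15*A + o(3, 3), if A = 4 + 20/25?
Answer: 75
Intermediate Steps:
A = 24/5 (A = 4 + 20*(1/25) = 4 + 4/5 = 24/5 ≈ 4.8000)
15*A + o(3, 3) = 15*(24/5) + 3 = 72 + 3 = 75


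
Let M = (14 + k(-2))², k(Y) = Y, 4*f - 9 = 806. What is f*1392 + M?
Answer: 283764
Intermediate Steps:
f = 815/4 (f = 9/4 + (¼)*806 = 9/4 + 403/2 = 815/4 ≈ 203.75)
M = 144 (M = (14 - 2)² = 12² = 144)
f*1392 + M = (815/4)*1392 + 144 = 283620 + 144 = 283764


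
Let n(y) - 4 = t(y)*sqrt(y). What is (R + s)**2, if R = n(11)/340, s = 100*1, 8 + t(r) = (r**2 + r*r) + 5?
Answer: 1156900347/115600 + 2031739*sqrt(11)/14450 ≈ 10474.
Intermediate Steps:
t(r) = -3 + 2*r**2 (t(r) = -8 + ((r**2 + r*r) + 5) = -8 + ((r**2 + r**2) + 5) = -8 + (2*r**2 + 5) = -8 + (5 + 2*r**2) = -3 + 2*r**2)
n(y) = 4 + sqrt(y)*(-3 + 2*y**2) (n(y) = 4 + (-3 + 2*y**2)*sqrt(y) = 4 + sqrt(y)*(-3 + 2*y**2))
s = 100
R = 1/85 + 239*sqrt(11)/340 (R = (4 + sqrt(11)*(-3 + 2*11**2))/340 = (4 + sqrt(11)*(-3 + 2*121))*(1/340) = (4 + sqrt(11)*(-3 + 242))*(1/340) = (4 + sqrt(11)*239)*(1/340) = (4 + 239*sqrt(11))*(1/340) = 1/85 + 239*sqrt(11)/340 ≈ 2.3432)
(R + s)**2 = ((1/85 + 239*sqrt(11)/340) + 100)**2 = (8501/85 + 239*sqrt(11)/340)**2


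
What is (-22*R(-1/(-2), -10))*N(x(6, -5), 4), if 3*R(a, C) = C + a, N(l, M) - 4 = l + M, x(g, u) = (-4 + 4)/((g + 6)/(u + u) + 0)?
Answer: 1672/3 ≈ 557.33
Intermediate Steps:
x(g, u) = 0 (x(g, u) = 0/((6 + g)/((2*u)) + 0) = 0/((6 + g)*(1/(2*u)) + 0) = 0/((6 + g)/(2*u) + 0) = 0/(((6 + g)/(2*u))) = 0*(2*u/(6 + g)) = 0)
N(l, M) = 4 + M + l (N(l, M) = 4 + (l + M) = 4 + (M + l) = 4 + M + l)
R(a, C) = C/3 + a/3 (R(a, C) = (C + a)/3 = C/3 + a/3)
(-22*R(-1/(-2), -10))*N(x(6, -5), 4) = (-22*((⅓)*(-10) + (-1/(-2))/3))*(4 + 4 + 0) = -22*(-10/3 + (-1*(-½))/3)*8 = -22*(-10/3 + (⅓)*(½))*8 = -22*(-10/3 + ⅙)*8 = -22*(-19/6)*8 = (209/3)*8 = 1672/3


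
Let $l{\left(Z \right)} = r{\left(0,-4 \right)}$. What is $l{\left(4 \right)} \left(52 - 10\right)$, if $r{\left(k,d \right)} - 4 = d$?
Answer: $0$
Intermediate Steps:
$r{\left(k,d \right)} = 4 + d$
$l{\left(Z \right)} = 0$ ($l{\left(Z \right)} = 4 - 4 = 0$)
$l{\left(4 \right)} \left(52 - 10\right) = 0 \left(52 - 10\right) = 0 \cdot 42 = 0$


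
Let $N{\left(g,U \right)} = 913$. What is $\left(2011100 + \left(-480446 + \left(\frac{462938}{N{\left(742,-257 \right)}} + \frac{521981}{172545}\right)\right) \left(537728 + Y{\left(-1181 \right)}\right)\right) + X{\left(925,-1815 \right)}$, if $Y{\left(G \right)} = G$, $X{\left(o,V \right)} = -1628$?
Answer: $- \frac{1229268793344258533}{4773745} \approx -2.5751 \cdot 10^{11}$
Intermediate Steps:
$\left(2011100 + \left(-480446 + \left(\frac{462938}{N{\left(742,-257 \right)}} + \frac{521981}{172545}\right)\right) \left(537728 + Y{\left(-1181 \right)}\right)\right) + X{\left(925,-1815 \right)} = \left(2011100 + \left(-480446 + \left(\frac{462938}{913} + \frac{521981}{172545}\right)\right) \left(537728 - 1181\right)\right) - 1628 = \left(2011100 + \left(-480446 + \left(462938 \cdot \frac{1}{913} + 521981 \cdot \frac{1}{172545}\right)\right) 536547\right) - 1628 = \left(2011100 + \left(-480446 + \left(\frac{462938}{913} + \frac{521981}{172545}\right)\right) 536547\right) - 1628 = \left(2011100 + \left(-480446 + \frac{80354205863}{157533585}\right) 536547\right) - 1628 = \left(2011100 - \frac{1229278386051171173}{4773745}\right) - 1628 = - \frac{1229268785572601673}{4773745} - 1628 = - \frac{1229268793344258533}{4773745}$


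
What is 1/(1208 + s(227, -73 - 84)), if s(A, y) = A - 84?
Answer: 1/1351 ≈ 0.00074019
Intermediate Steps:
s(A, y) = -84 + A
1/(1208 + s(227, -73 - 84)) = 1/(1208 + (-84 + 227)) = 1/(1208 + 143) = 1/1351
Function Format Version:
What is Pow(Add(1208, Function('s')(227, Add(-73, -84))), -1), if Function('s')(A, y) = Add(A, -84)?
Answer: Rational(1, 1351) ≈ 0.00074019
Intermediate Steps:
Function('s')(A, y) = Add(-84, A)
Pow(Add(1208, Function('s')(227, Add(-73, -84))), -1) = Pow(Add(1208, Add(-84, 227)), -1) = Pow(Add(1208, 143), -1) = Pow(1351, -1) = Rational(1, 1351)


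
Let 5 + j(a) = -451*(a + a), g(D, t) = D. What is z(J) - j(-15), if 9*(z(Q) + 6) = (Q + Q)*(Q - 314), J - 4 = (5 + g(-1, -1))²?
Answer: -44513/3 ≈ -14838.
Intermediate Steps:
J = 20 (J = 4 + (5 - 1)² = 4 + 4² = 4 + 16 = 20)
z(Q) = -6 + 2*Q*(-314 + Q)/9 (z(Q) = -6 + ((Q + Q)*(Q - 314))/9 = -6 + ((2*Q)*(-314 + Q))/9 = -6 + (2*Q*(-314 + Q))/9 = -6 + 2*Q*(-314 + Q)/9)
j(a) = -5 - 902*a (j(a) = -5 - 451*(a + a) = -5 - 902*a)
z(J) - j(-15) = (-6 - 628/9*20 + (2/9)*20²) - (-5 - 902*(-15)) = (-6 - 12560/9 + (2/9)*400) - (-5 + 13530) = (-6 - 12560/9 + 800/9) - 1*13525 = -3938/3 - 13525 = -44513/3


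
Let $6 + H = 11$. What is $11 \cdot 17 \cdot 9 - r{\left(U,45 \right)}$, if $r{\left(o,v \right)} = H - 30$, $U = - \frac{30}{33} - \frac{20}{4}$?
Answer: $1708$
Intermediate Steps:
$H = 5$ ($H = -6 + 11 = 5$)
$U = - \frac{65}{11}$ ($U = \left(-30\right) \frac{1}{33} - 5 = - \frac{10}{11} - 5 = - \frac{65}{11} \approx -5.9091$)
$r{\left(o,v \right)} = -25$ ($r{\left(o,v \right)} = 5 - 30 = -25$)
$11 \cdot 17 \cdot 9 - r{\left(U,45 \right)} = 11 \cdot 17 \cdot 9 - -25 = 187 \cdot 9 + 25 = 1683 + 25 = 1708$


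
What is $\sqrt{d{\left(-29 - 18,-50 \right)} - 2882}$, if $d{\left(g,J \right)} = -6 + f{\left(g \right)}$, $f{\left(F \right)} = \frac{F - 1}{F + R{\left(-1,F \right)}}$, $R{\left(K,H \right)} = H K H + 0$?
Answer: $\frac{i \sqrt{6379545}}{47} \approx 53.74 i$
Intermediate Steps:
$R{\left(K,H \right)} = K H^{2}$ ($R{\left(K,H \right)} = K H^{2} + 0 = K H^{2}$)
$f{\left(F \right)} = \frac{-1 + F}{F - F^{2}}$ ($f{\left(F \right)} = \frac{F - 1}{F - F^{2}} = \frac{-1 + F}{F - F^{2}}$)
$d{\left(g,J \right)} = -6 - \frac{1}{g}$
$\sqrt{d{\left(-29 - 18,-50 \right)} - 2882} = \sqrt{\left(-6 - \frac{1}{-29 - 18}\right) - 2882} = \sqrt{\left(-6 - \frac{1}{-47}\right) - 2882} = \sqrt{\left(-6 - - \frac{1}{47}\right) - 2882} = \sqrt{\left(-6 + \frac{1}{47}\right) - 2882} = \sqrt{- \frac{281}{47} - 2882} = \sqrt{- \frac{135735}{47}} = \frac{i \sqrt{6379545}}{47}$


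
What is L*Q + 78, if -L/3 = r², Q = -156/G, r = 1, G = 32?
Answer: 741/8 ≈ 92.625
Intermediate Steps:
Q = -39/8 (Q = -156/32 = -156*1/32 = -39/8 ≈ -4.8750)
L = -3 (L = -3*1² = -3*1 = -3)
L*Q + 78 = -3*(-39/8) + 78 = 117/8 + 78 = 741/8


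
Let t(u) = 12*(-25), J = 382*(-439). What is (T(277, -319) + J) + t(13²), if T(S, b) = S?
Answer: -167721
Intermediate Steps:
J = -167698
t(u) = -300
(T(277, -319) + J) + t(13²) = (277 - 167698) - 300 = -167421 - 300 = -167721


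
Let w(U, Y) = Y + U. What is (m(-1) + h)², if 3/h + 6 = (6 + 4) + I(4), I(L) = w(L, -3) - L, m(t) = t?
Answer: 4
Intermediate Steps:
w(U, Y) = U + Y
I(L) = -3 (I(L) = (L - 3) - L = (-3 + L) - L = -3)
h = 3 (h = 3/(-6 + ((6 + 4) - 3)) = 3/(-6 + (10 - 3)) = 3/(-6 + 7) = 3/1 = 3*1 = 3)
(m(-1) + h)² = (-1 + 3)² = 2² = 4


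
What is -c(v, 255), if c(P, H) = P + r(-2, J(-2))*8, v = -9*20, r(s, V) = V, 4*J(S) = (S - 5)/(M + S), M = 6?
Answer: 367/2 ≈ 183.50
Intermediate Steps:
J(S) = (-5 + S)/(4*(6 + S)) (J(S) = ((S - 5)/(6 + S))/4 = ((-5 + S)/(6 + S))/4 = (-5 + S)/(4*(6 + S)))
v = -180
c(P, H) = -7/2 + P (c(P, H) = P + ((-5 - 2)/(4*(6 - 2)))*8 = P + ((¼)*(-7)/4)*8 = P + ((¼)*(¼)*(-7))*8 = P - 7/16*8 = P - 7/2 = -7/2 + P)
-c(v, 255) = -(-7/2 - 180) = -1*(-367/2) = 367/2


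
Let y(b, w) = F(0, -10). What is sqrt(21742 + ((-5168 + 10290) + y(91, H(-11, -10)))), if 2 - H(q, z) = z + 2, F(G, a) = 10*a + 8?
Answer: 2*sqrt(6693) ≈ 163.62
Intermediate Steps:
F(G, a) = 8 + 10*a
H(q, z) = -z (H(q, z) = 2 - (z + 2) = 2 - (2 + z) = 2 + (-2 - z) = -z)
y(b, w) = -92 (y(b, w) = 8 + 10*(-10) = 8 - 100 = -92)
sqrt(21742 + ((-5168 + 10290) + y(91, H(-11, -10)))) = sqrt(21742 + ((-5168 + 10290) - 92)) = sqrt(21742 + (5122 - 92)) = sqrt(21742 + 5030) = sqrt(26772) = 2*sqrt(6693)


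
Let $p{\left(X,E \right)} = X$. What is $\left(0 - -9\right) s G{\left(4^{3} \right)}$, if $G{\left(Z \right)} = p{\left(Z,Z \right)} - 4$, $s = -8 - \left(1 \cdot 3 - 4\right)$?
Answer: $-3780$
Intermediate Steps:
$s = -7$ ($s = -8 - \left(3 - 4\right) = -8 - -1 = -8 + 1 = -7$)
$G{\left(Z \right)} = -4 + Z$ ($G{\left(Z \right)} = Z - 4 = -4 + Z$)
$\left(0 - -9\right) s G{\left(4^{3} \right)} = \left(0 - -9\right) \left(-7\right) \left(-4 + 4^{3}\right) = \left(0 + 9\right) \left(-7\right) \left(-4 + 64\right) = 9 \left(-7\right) 60 = \left(-63\right) 60 = -3780$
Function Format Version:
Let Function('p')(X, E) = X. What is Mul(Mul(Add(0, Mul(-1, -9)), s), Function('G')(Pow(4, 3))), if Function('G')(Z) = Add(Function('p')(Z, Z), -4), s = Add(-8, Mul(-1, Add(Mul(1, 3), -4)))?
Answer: -3780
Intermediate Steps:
s = -7 (s = Add(-8, Mul(-1, Add(3, -4))) = Add(-8, Mul(-1, -1)) = Add(-8, 1) = -7)
Function('G')(Z) = Add(-4, Z) (Function('G')(Z) = Add(Z, -4) = Add(-4, Z))
Mul(Mul(Add(0, Mul(-1, -9)), s), Function('G')(Pow(4, 3))) = Mul(Mul(Add(0, Mul(-1, -9)), -7), Add(-4, Pow(4, 3))) = Mul(Mul(Add(0, 9), -7), Add(-4, 64)) = Mul(Mul(9, -7), 60) = Mul(-63, 60) = -3780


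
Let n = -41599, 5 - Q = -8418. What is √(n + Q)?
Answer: 2*I*√8294 ≈ 182.14*I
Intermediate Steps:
Q = 8423 (Q = 5 - 1*(-8418) = 5 + 8418 = 8423)
√(n + Q) = √(-41599 + 8423) = √(-33176) = 2*I*√8294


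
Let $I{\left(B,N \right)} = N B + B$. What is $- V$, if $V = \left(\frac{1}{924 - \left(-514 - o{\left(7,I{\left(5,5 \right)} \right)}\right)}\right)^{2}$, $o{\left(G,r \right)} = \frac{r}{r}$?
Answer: $- \frac{1}{2070721} \approx -4.8292 \cdot 10^{-7}$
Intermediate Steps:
$I{\left(B,N \right)} = B + B N$ ($I{\left(B,N \right)} = B N + B = B + B N$)
$o{\left(G,r \right)} = 1$
$V = \frac{1}{2070721}$ ($V = \left(\frac{1}{924 + \left(447 - \left(-67 - 1\right)\right)}\right)^{2} = \left(\frac{1}{924 + \left(447 - -68\right)}\right)^{2} = \left(\frac{1}{924 + \left(447 + 68\right)}\right)^{2} = \left(\frac{1}{924 + 515}\right)^{2} = \left(\frac{1}{1439}\right)^{2} = \frac{1}{2070721} \approx 4.8292 \cdot 10^{-7}$)
$- V = \left(-1\right) \frac{1}{2070721} = - \frac{1}{2070721}$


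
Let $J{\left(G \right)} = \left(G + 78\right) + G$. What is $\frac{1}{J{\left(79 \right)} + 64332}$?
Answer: $\frac{1}{64568} \approx 1.5488 \cdot 10^{-5}$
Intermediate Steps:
$J{\left(G \right)} = 78 + 2 G$ ($J{\left(G \right)} = \left(78 + G\right) + G = 78 + 2 G$)
$\frac{1}{J{\left(79 \right)} + 64332} = \frac{1}{\left(78 + 2 \cdot 79\right) + 64332} = \frac{1}{\left(78 + 158\right) + 64332} = \frac{1}{236 + 64332} = \frac{1}{64568}$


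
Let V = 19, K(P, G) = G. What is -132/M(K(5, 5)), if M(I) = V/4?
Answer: -528/19 ≈ -27.789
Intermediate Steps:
M(I) = 19/4
-132/M(K(5, 5)) = -132/19/4 = -132*4/19 = -528/19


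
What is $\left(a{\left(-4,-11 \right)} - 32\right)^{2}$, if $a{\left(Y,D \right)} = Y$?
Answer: $1296$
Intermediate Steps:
$\left(a{\left(-4,-11 \right)} - 32\right)^{2} = \left(-4 - 32\right)^{2} = \left(-36\right)^{2} = 1296$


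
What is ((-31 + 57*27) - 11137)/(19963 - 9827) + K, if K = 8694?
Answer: 88112755/10136 ≈ 8693.0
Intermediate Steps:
((-31 + 57*27) - 11137)/(19963 - 9827) + K = ((-31 + 57*27) - 11137)/(19963 - 9827) + 8694 = ((-31 + 1539) - 11137)/10136 + 8694 = (1508 - 11137)*(1/10136) + 8694 = -9629*1/10136 + 8694 = -9629/10136 + 8694 = 88112755/10136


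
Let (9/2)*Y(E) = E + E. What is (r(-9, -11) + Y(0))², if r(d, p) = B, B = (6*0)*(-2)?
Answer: 0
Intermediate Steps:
Y(E) = 4*E/9 (Y(E) = 2*(E + E)/9 = 2*(2*E)/9 = 4*E/9)
B = 0 (B = 0*(-2) = 0)
r(d, p) = 0
(r(-9, -11) + Y(0))² = (0 + (4/9)*0)² = (0 + 0)² = 0² = 0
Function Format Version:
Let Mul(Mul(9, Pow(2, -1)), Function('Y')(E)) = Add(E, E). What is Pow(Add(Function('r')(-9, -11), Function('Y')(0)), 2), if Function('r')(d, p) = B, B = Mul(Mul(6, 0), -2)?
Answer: 0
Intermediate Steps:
Function('Y')(E) = Mul(Rational(4, 9), E) (Function('Y')(E) = Mul(Rational(2, 9), Add(E, E)) = Mul(Rational(2, 9), Mul(2, E)) = Mul(Rational(4, 9), E))
B = 0 (B = Mul(0, -2) = 0)
Function('r')(d, p) = 0
Pow(Add(Function('r')(-9, -11), Function('Y')(0)), 2) = Pow(Add(0, Mul(Rational(4, 9), 0)), 2) = Pow(Add(0, 0), 2) = Pow(0, 2) = 0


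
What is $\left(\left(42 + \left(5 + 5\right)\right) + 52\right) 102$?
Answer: $10608$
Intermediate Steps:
$\left(\left(42 + \left(5 + 5\right)\right) + 52\right) 102 = \left(\left(42 + 10\right) + 52\right) 102 = \left(52 + 52\right) 102 = 104 \cdot 102 = 10608$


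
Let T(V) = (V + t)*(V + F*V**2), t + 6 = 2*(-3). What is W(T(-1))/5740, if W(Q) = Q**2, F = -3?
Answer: 676/1435 ≈ 0.47108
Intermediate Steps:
t = -12 (t = -6 + 2*(-3) = -6 - 6 = -12)
T(V) = (-12 + V)*(V - 3*V**2) (T(V) = (V - 12)*(V - 3*V**2) = (-12 + V)*(V - 3*V**2))
W(T(-1))/5740 = (-(-12 - 3*(-1)**2 + 37*(-1)))**2/5740 = (-(-12 - 3*1 - 37))**2*(1/5740) = (-(-12 - 3 - 37))**2*(1/5740) = (-1*(-52))**2*(1/5740) = 52**2*(1/5740) = 2704*(1/5740) = 676/1435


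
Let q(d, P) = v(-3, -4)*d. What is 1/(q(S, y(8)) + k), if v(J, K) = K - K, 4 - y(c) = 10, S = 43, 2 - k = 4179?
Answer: -1/4177 ≈ -0.00023941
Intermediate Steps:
k = -4177 (k = 2 - 1*4179 = 2 - 4179 = -4177)
y(c) = -6 (y(c) = 4 - 1*10 = 4 - 10 = -6)
v(J, K) = 0
q(d, P) = 0 (q(d, P) = 0*d = 0)
1/(q(S, y(8)) + k) = 1/(0 - 4177) = 1/(-4177) = -1/4177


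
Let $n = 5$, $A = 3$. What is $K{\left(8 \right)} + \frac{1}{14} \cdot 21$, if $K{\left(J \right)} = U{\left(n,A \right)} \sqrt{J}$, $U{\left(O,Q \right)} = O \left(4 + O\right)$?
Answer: $\frac{3}{2} + 90 \sqrt{2} \approx 128.78$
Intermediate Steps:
$K{\left(J \right)} = 45 \sqrt{J}$ ($K{\left(J \right)} = 5 \left(4 + 5\right) \sqrt{J} = 5 \cdot 9 \sqrt{J} = 45 \sqrt{J}$)
$K{\left(8 \right)} + \frac{1}{14} \cdot 21 = 45 \sqrt{8} + \frac{1}{14} \cdot 21 = 45 \cdot 2 \sqrt{2} + \frac{1}{14} \cdot 21 = 90 \sqrt{2} + \frac{3}{2} = \frac{3}{2} + 90 \sqrt{2}$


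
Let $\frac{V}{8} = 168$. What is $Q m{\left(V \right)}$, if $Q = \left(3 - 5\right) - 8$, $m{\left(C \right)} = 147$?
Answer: $-1470$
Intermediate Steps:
$V = 1344$ ($V = 8 \cdot 168 = 1344$)
$Q = -10$ ($Q = -2 - 8 = -10$)
$Q m{\left(V \right)} = \left(-10\right) 147 = -1470$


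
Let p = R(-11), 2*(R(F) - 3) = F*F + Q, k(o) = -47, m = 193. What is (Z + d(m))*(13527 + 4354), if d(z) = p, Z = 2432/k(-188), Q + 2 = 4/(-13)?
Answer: 231648355/1222 ≈ 1.8957e+5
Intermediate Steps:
Q = -30/13 (Q = -2 + 4/(-13) = -2 + 4*(-1/13) = -2 - 4/13 = -30/13 ≈ -2.3077)
Z = -2432/47 (Z = 2432/(-47) = 2432*(-1/47) = -2432/47 ≈ -51.745)
R(F) = 24/13 + F²/2 (R(F) = 3 + (F*F - 30/13)/2 = 3 + (F² - 30/13)/2 = 3 + (-30/13 + F²)/2 = 3 + (-15/13 + F²/2) = 24/13 + F²/2)
p = 1621/26 (p = 24/13 + (½)*(-11)² = 24/13 + (½)*121 = 24/13 + 121/2 = 1621/26 ≈ 62.346)
d(z) = 1621/26
(Z + d(m))*(13527 + 4354) = (-2432/47 + 1621/26)*(13527 + 4354) = (12955/1222)*17881 = 231648355/1222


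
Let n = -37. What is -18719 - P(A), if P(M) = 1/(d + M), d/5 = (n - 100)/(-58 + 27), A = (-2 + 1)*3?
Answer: -11081679/592 ≈ -18719.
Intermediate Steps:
A = -3 (A = -1*3 = -3)
d = 685/31 (d = 5*((-37 - 100)/(-58 + 27)) = 5*(-137/(-31)) = 5*(-137*(-1/31)) = 5*(137/31) = 685/31 ≈ 22.097)
P(M) = 1/(685/31 + M)
-18719 - P(A) = -18719 - 31/(685 + 31*(-3)) = -18719 - 31/(685 - 93) = -18719 - 31/592 = -11081679/592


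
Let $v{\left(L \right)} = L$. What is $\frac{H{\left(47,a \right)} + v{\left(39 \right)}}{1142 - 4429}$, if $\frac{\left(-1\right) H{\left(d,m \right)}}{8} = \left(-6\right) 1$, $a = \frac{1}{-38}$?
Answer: $- \frac{87}{3287} \approx -0.026468$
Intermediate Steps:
$a = - \frac{1}{38} \approx -0.026316$
$H{\left(d,m \right)} = 48$ ($H{\left(d,m \right)} = - 8 \left(\left(-6\right) 1\right) = \left(-8\right) \left(-6\right) = 48$)
$\frac{H{\left(47,a \right)} + v{\left(39 \right)}}{1142 - 4429} = \frac{48 + 39}{1142 - 4429} = \frac{87}{-3287} = 87 \left(- \frac{1}{3287}\right) = - \frac{87}{3287}$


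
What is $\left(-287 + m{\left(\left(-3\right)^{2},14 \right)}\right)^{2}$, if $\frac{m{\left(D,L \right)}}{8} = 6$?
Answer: $57121$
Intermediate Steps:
$m{\left(D,L \right)} = 48$ ($m{\left(D,L \right)} = 8 \cdot 6 = 48$)
$\left(-287 + m{\left(\left(-3\right)^{2},14 \right)}\right)^{2} = \left(-287 + 48\right)^{2} = \left(-239\right)^{2} = 57121$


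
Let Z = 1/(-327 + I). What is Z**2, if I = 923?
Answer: 1/355216 ≈ 2.8152e-6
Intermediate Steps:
Z = 1/596 (Z = 1/(-327 + 923) = 1/596 ≈ 0.0016779)
Z**2 = (1/596)**2 = 1/355216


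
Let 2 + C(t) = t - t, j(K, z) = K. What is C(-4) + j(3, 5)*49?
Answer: 145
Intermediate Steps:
C(t) = -2 (C(t) = -2 + (t - t) = -2 + 0 = -2)
C(-4) + j(3, 5)*49 = -2 + 3*49 = -2 + 147 = 145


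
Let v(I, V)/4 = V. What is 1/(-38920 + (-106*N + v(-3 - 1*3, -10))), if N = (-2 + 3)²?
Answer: -1/39066 ≈ -2.5598e-5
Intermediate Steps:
v(I, V) = 4*V
N = 1 (N = 1² = 1)
1/(-38920 + (-106*N + v(-3 - 1*3, -10))) = 1/(-38920 + (-106*1 + 4*(-10))) = 1/(-38920 + (-106 - 40)) = 1/(-38920 - 146) = 1/(-39066) = -1/39066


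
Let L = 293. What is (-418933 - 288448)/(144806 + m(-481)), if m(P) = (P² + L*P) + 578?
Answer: -707381/235812 ≈ -2.9998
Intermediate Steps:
m(P) = 578 + P² + 293*P (m(P) = (P² + 293*P) + 578 = 578 + P² + 293*P)
(-418933 - 288448)/(144806 + m(-481)) = (-418933 - 288448)/(144806 + (578 + (-481)² + 293*(-481))) = -707381/(144806 + (578 + 231361 - 140933)) = -707381/(144806 + 91006) = -707381/235812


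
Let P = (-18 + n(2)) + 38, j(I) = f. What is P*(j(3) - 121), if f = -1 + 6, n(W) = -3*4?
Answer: -928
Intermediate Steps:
n(W) = -12
f = 5
j(I) = 5
P = 8 (P = (-18 - 12) + 38 = -30 + 38 = 8)
P*(j(3) - 121) = 8*(5 - 121) = 8*(-116) = -928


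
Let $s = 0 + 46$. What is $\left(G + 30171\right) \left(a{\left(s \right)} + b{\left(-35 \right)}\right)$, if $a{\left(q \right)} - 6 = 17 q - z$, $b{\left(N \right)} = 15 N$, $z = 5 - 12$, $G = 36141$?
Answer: $17904240$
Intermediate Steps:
$z = -7$ ($z = 5 - 12 = -7$)
$s = 46$
$a{\left(q \right)} = 13 + 17 q$ ($a{\left(q \right)} = 6 + \left(17 q - -7\right) = 6 + \left(17 q + 7\right) = 6 + \left(7 + 17 q\right) = 13 + 17 q$)
$\left(G + 30171\right) \left(a{\left(s \right)} + b{\left(-35 \right)}\right) = \left(36141 + 30171\right) \left(\left(13 + 17 \cdot 46\right) + 15 \left(-35\right)\right) = 66312 \left(\left(13 + 782\right) - 525\right) = 66312 \left(795 - 525\right) = 66312 \cdot 270 = 17904240$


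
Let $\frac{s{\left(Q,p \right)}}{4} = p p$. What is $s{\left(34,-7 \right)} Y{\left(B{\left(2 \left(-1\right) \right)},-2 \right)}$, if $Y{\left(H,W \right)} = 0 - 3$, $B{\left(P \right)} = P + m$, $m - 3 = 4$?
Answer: $-588$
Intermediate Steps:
$m = 7$ ($m = 3 + 4 = 7$)
$B{\left(P \right)} = 7 + P$ ($B{\left(P \right)} = P + 7 = 7 + P$)
$Y{\left(H,W \right)} = -3$
$s{\left(Q,p \right)} = 4 p^{2}$ ($s{\left(Q,p \right)} = 4 p p = 4 p^{2}$)
$s{\left(34,-7 \right)} Y{\left(B{\left(2 \left(-1\right) \right)},-2 \right)} = 4 \left(-7\right)^{2} \left(-3\right) = 4 \cdot 49 \left(-3\right) = 196 \left(-3\right) = -588$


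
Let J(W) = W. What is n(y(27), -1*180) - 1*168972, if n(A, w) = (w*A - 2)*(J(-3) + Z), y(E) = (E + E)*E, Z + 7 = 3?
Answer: 1668122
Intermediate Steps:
Z = -4 (Z = -7 + 3 = -4)
y(E) = 2*E² (y(E) = (2*E)*E = 2*E²)
n(A, w) = 14 - 7*A*w (n(A, w) = (w*A - 2)*(-3 - 4) = (A*w - 2)*(-7) = (-2 + A*w)*(-7) = 14 - 7*A*w)
n(y(27), -1*180) - 1*168972 = (14 - 7*2*27²*(-1*180)) - 1*168972 = (14 - 7*2*729*(-180)) - 168972 = (14 - 7*1458*(-180)) - 168972 = (14 + 1837080) - 168972 = 1837094 - 168972 = 1668122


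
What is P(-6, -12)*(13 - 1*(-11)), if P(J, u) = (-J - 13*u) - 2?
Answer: 3840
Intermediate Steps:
P(J, u) = -2 - J - 13*u
P(-6, -12)*(13 - 1*(-11)) = (-2 - 1*(-6) - 13*(-12))*(13 - 1*(-11)) = (-2 + 6 + 156)*(13 + 11) = 160*24 = 3840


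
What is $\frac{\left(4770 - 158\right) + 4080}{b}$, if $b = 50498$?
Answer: $\frac{4346}{25249} \approx 0.17213$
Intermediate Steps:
$\frac{\left(4770 - 158\right) + 4080}{b} = \frac{\left(4770 - 158\right) + 4080}{50498} = \left(4612 + 4080\right) \frac{1}{50498} = 8692 \cdot \frac{1}{50498} = \frac{4346}{25249}$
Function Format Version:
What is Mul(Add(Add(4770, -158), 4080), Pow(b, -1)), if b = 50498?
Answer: Rational(4346, 25249) ≈ 0.17213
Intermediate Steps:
Mul(Add(Add(4770, -158), 4080), Pow(b, -1)) = Mul(Add(Add(4770, -158), 4080), Pow(50498, -1)) = Mul(Add(4612, 4080), Rational(1, 50498)) = Mul(8692, Rational(1, 50498)) = Rational(4346, 25249)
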